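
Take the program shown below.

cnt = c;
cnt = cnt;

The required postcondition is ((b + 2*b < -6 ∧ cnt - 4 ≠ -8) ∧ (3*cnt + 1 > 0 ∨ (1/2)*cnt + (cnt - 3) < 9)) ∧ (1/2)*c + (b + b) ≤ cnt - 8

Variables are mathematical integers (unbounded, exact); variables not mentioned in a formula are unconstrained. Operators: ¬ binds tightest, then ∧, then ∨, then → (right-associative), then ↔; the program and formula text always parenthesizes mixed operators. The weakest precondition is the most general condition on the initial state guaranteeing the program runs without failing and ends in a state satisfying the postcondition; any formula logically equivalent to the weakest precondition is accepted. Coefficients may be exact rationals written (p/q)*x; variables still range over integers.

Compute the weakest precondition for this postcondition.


Working backward. After the program, the postcondition ((b + 2*b < -6 ∧ cnt - 4 ≠ -8) ∧ (3*cnt + 1 > 0 ∨ (1/2)*cnt + (cnt - 3) < 9)) ∧ (1/2)*c + (b + b) ≤ cnt - 8 must hold; in canonical form it is 3*b < -6 ∧ cnt ≠ -4 ∧ (3*cnt > -1 ∨ (3/2)*cnt < 12) ∧ 2*b + (1/2)*c ≤ cnt - 8.
Before cnt := cnt: 3*b < -6 ∧ cnt ≠ -4 ∧ (3*cnt > -1 ∨ (3/2)*cnt < 12) ∧ 2*b + (1/2)*c ≤ cnt - 8
Before cnt := c: 3*b < -6 ∧ c ≠ -4 ∧ (3*c > -1 ∨ (3/2)*c < 12) ∧ 2*b ≤ (1/2)*c - 8
Answer: WP = 3*b < -6 ∧ c ≠ -4 ∧ (3*c > -1 ∨ (3/2)*c < 12) ∧ 2*b ≤ (1/2)*c - 8


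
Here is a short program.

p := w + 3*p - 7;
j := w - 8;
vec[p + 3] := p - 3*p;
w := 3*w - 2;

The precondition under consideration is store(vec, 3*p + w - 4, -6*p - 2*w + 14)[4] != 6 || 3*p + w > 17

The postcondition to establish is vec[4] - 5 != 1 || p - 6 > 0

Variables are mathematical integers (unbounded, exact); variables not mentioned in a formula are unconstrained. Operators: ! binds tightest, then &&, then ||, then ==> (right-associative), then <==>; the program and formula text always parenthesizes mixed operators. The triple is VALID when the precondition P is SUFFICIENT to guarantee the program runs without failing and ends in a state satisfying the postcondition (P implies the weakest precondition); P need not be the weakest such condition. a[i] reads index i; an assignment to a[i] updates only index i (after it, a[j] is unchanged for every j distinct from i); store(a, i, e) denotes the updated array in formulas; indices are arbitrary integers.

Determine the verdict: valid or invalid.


Working backward. After the program, the postcondition vec[4] - 5 != 1 || p - 6 > 0 must hold; in canonical form it is vec[4] != 6 || p > 6.
Before w := 3*w - 2: vec[4] != 6 || p > 6
Before vec[p + 3] := p - 3*p: store(vec, p + 3, -2*p)[4] != 6 || p > 6
Before j := w - 8: store(vec, p + 3, -2*p)[4] != 6 || p > 6
Before p := w + 3*p - 7: store(vec, 3*p + w - 4, -6*p - 2*w + 14)[4] != 6 || 3*p + w > 13
The weakest precondition is store(vec, 3*p + w - 4, -6*p - 2*w + 14)[4] != 6 || 3*p + w > 13.
Check whether store(vec, 3*p + w - 4, -6*p - 2*w + 14)[4] != 6 || 3*p + w > 17 implies it.
Every state satisfying the precondition satisfies the weakest precondition: the implication holds.
Answer: valid


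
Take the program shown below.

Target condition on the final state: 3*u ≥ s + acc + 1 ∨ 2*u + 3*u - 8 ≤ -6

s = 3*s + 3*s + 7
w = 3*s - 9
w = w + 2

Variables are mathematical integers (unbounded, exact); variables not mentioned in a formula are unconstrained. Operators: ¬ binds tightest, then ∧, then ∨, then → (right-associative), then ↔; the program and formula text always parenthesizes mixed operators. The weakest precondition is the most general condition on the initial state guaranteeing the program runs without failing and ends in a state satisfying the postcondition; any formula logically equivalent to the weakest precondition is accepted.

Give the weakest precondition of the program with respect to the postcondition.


Working backward. After the program, the postcondition 3*u ≥ s + acc + 1 ∨ 2*u + 3*u - 8 ≤ -6 must hold; in canonical form it is 3*u ≥ acc + s + 1 ∨ 5*u ≤ 2.
Before w := w + 2: 3*u ≥ acc + s + 1 ∨ 5*u ≤ 2
Before w := 3*s - 9: 3*u ≥ acc + s + 1 ∨ 5*u ≤ 2
Before s := 3*s + 3*s + 7: 3*u ≥ acc + 6*s + 8 ∨ 5*u ≤ 2
Answer: WP = 3*u ≥ acc + 6*s + 8 ∨ 5*u ≤ 2


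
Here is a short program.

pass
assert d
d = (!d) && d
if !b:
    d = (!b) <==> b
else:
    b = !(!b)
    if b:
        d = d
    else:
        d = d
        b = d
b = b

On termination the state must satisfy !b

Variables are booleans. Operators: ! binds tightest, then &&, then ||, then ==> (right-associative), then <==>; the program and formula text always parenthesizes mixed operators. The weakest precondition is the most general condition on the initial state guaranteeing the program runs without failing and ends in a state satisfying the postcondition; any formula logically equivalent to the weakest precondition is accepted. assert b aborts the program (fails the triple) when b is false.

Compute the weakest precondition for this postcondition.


Working backward. After the program, !b must hold.
Before b := b: !b
Then branch requires !b; else branch requires (b ==> (!b)) && ((!b) ==> (!d)).
Before the if: b ==> ((b ==> (!b)) && ((!b) ==> (!d)))
Before d := (!d) && d: b ==> (b ==> (!b))
Before assert d: d && (b ==> (b ==> (!b)))
Before skip: d && (b ==> (b ==> (!b)))
Answer: WP = d && (b ==> (b ==> (!b)))


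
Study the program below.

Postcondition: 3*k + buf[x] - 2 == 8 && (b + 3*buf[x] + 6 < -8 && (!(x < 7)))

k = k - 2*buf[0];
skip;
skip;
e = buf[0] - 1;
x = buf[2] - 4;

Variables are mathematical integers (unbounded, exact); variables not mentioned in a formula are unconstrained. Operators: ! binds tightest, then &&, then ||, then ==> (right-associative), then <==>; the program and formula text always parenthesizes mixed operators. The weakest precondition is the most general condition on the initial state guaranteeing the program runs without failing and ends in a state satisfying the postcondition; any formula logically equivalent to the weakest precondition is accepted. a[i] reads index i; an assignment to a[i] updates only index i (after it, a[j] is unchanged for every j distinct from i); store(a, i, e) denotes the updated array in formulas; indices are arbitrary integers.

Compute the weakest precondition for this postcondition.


Working backward. After the program, the postcondition 3*k + buf[x] - 2 == 8 && (b + 3*buf[x] + 6 < -8 && (!(x < 7))) must hold; in canonical form it is buf[x] + 3*k == 10 && 3*buf[x] + b < -14 && (!(x < 7)).
Before x := buf[2] - 4: buf[buf[2] - 4] + 3*k == 10 && 3*buf[buf[2] - 4] + b < -14 && (!(buf[2] < 11))
Before e := buf[0] - 1: buf[buf[2] - 4] + 3*k == 10 && 3*buf[buf[2] - 4] + b < -14 && (!(buf[2] < 11))
Before skip: buf[buf[2] - 4] + 3*k == 10 && 3*buf[buf[2] - 4] + b < -14 && (!(buf[2] < 11))
Before skip: buf[buf[2] - 4] + 3*k == 10 && 3*buf[buf[2] - 4] + b < -14 && (!(buf[2] < 11))
Before k := k - 2*buf[0]: buf[buf[2] - 4] + 3*k == 6*buf[0] + 10 && 3*buf[buf[2] - 4] + b < -14 && (!(buf[2] < 11))
Answer: WP = buf[buf[2] - 4] + 3*k == 6*buf[0] + 10 && 3*buf[buf[2] - 4] + b < -14 && (!(buf[2] < 11))


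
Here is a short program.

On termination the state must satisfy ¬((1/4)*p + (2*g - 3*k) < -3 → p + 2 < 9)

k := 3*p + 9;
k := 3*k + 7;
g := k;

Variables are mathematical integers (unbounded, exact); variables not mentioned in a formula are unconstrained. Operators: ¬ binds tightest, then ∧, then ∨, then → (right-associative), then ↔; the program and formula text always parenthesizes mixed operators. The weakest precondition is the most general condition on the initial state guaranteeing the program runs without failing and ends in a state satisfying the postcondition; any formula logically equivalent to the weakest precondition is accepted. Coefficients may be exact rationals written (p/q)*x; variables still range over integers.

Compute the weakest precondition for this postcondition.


Working backward. After the program, the postcondition ¬((1/4)*p + (2*g - 3*k) < -3 → p + 2 < 9) must hold; in canonical form it is ¬(2*g + (1/4)*p < 3*k - 3 → p < 7).
Before g := k: ¬((1/4)*p < k - 3 → p < 7)
Before k := 3*k + 7: ¬((1/4)*p < 3*k + 4 → p < 7)
Before k := 3*p + 9: ¬((35/4)*p > -31 → p < 7)
Answer: WP = ¬((35/4)*p > -31 → p < 7)


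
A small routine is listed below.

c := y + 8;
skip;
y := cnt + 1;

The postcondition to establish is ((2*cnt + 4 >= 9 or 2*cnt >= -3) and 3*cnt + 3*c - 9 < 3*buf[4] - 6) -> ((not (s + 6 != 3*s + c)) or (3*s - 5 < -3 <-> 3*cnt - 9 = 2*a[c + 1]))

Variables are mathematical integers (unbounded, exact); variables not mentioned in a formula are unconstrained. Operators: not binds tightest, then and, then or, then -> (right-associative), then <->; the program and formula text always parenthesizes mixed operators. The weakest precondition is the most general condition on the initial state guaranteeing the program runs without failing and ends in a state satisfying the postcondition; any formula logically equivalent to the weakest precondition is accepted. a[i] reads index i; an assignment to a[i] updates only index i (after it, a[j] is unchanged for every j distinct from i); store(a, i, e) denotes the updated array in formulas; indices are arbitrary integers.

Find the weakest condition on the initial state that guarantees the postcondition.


Working backward. After the program, the postcondition ((2*cnt + 4 >= 9 or 2*cnt >= -3) and 3*cnt + 3*c - 9 < 3*buf[4] - 6) -> ((not (s + 6 != 3*s + c)) or (3*s - 5 < -3 <-> 3*cnt - 9 = 2*a[c + 1])) must hold; in canonical form it is ((2*cnt >= 5 or 2*cnt >= -3) and 3*c + 3*cnt < 3*buf[4] + 3) -> ((not (c + 2*s != 6)) or (3*s < 2 <-> 3*cnt = 2*a[c + 1] + 9)).
Before y := cnt + 1: ((2*cnt >= 5 or 2*cnt >= -3) and 3*c + 3*cnt < 3*buf[4] + 3) -> ((not (c + 2*s != 6)) or (3*s < 2 <-> 3*cnt = 2*a[c + 1] + 9))
Before skip: ((2*cnt >= 5 or 2*cnt >= -3) and 3*c + 3*cnt < 3*buf[4] + 3) -> ((not (c + 2*s != 6)) or (3*s < 2 <-> 3*cnt = 2*a[c + 1] + 9))
Before c := y + 8: ((2*cnt >= 5 or 2*cnt >= -3) and 3*cnt + 3*y < 3*buf[4] - 21) -> ((not (2*s + y != -2)) or (3*s < 2 <-> 3*cnt = 2*a[y + 9] + 9))
Answer: WP = ((2*cnt >= 5 or 2*cnt >= -3) and 3*cnt + 3*y < 3*buf[4] - 21) -> ((not (2*s + y != -2)) or (3*s < 2 <-> 3*cnt = 2*a[y + 9] + 9))


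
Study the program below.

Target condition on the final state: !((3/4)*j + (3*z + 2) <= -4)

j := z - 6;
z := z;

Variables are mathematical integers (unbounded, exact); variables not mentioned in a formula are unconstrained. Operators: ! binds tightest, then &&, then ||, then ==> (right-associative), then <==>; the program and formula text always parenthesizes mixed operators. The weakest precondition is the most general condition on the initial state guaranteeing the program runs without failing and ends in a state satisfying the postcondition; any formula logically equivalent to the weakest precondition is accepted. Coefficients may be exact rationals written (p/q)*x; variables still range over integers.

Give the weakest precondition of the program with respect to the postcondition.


Working backward. After the program, the postcondition !((3/4)*j + (3*z + 2) <= -4) must hold; in canonical form it is !((3/4)*j + 3*z <= -6).
Before z := z: !((3/4)*j + 3*z <= -6)
Before j := z - 6: !((15/4)*z <= -3/2)
Answer: WP = !((15/4)*z <= -3/2)


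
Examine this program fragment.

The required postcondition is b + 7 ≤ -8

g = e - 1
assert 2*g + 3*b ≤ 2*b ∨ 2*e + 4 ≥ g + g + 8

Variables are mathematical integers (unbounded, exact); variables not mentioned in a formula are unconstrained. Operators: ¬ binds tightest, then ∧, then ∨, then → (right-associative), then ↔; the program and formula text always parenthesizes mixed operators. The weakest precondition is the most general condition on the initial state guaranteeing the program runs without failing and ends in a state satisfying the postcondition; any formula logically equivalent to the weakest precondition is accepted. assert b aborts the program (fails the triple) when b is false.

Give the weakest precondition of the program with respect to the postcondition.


Working backward. After the program, the postcondition b + 7 ≤ -8 must hold; in canonical form it is b ≤ -15.
Before assert 2*g + 3*b ≤ 2*b ∨ 2*e + 4 ≥ g + g + 8: (b + 2*g ≤ 0 ∨ 2*e ≥ 2*g + 4) ∧ b ≤ -15
Before g := e - 1: b + 2*e ≤ 2 ∧ b ≤ -15
Answer: WP = b + 2*e ≤ 2 ∧ b ≤ -15


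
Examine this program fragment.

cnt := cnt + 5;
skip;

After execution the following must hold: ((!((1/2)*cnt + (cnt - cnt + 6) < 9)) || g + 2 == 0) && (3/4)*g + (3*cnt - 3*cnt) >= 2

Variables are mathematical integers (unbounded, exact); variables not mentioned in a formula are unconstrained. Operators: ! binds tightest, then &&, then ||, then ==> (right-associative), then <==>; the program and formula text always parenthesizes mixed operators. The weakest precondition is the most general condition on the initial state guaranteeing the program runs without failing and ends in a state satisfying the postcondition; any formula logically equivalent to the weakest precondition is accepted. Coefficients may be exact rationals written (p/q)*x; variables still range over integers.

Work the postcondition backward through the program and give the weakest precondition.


Working backward. After the program, the postcondition ((!((1/2)*cnt + (cnt - cnt + 6) < 9)) || g + 2 == 0) && (3/4)*g + (3*cnt - 3*cnt) >= 2 must hold; in canonical form it is ((!((1/2)*cnt < 3)) || g == -2) && (3/4)*g >= 2.
Before skip: ((!((1/2)*cnt < 3)) || g == -2) && (3/4)*g >= 2
Before cnt := cnt + 5: ((!((1/2)*cnt < 1/2)) || g == -2) && (3/4)*g >= 2
Answer: WP = ((!((1/2)*cnt < 1/2)) || g == -2) && (3/4)*g >= 2


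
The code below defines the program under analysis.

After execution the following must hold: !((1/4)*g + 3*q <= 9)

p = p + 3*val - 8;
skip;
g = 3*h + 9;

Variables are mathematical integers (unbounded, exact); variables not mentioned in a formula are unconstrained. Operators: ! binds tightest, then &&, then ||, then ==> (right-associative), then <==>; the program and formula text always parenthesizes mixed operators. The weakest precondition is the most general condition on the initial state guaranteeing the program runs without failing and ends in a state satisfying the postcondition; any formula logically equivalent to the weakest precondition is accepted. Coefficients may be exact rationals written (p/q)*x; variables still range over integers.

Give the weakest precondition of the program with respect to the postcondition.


Working backward. After the program, !((1/4)*g + 3*q <= 9) must hold.
Before g := 3*h + 9: !((3/4)*h + 3*q <= 27/4)
Before skip: !((3/4)*h + 3*q <= 27/4)
Before p := p + 3*val - 8: !((3/4)*h + 3*q <= 27/4)
Answer: WP = !((3/4)*h + 3*q <= 27/4)


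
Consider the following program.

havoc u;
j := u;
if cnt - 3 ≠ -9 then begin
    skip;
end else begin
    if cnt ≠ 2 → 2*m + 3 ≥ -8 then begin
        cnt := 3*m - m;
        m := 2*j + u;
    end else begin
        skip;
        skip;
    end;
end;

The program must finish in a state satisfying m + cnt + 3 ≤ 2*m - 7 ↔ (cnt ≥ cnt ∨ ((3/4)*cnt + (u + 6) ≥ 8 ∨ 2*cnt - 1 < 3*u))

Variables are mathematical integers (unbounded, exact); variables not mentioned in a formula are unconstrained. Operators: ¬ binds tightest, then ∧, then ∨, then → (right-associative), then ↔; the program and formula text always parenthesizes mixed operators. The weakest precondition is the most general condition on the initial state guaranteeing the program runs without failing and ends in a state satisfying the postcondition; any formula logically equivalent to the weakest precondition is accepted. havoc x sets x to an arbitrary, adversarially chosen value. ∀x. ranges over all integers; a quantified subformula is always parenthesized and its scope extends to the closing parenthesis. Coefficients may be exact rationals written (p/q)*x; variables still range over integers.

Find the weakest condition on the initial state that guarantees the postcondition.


Working backward. After the program, the postcondition m + cnt + 3 ≤ 2*m - 7 ↔ (cnt ≥ cnt ∨ ((3/4)*cnt + (u + 6) ≥ 8 ∨ 2*cnt - 1 < 3*u)) must hold; in canonical form it is cnt ≤ m - 10.
Then branch requires cnt ≤ m - 10; else branch requires ((cnt ≠ 2 → 2*m ≥ -11) → 2*m ≤ 2*j + u - 10) ∧ ((¬(cnt ≠ 2 → 2*m ≥ -11)) → cnt ≤ m - 10).
Before the if: (cnt ≠ -6 → cnt ≤ m - 10) ∧ ((¬(cnt ≠ -6)) → (((cnt ≠ 2 → 2*m ≥ -11) → 2*m ≤ 2*j + u - 10) ∧ ((¬(cnt ≠ 2 → 2*m ≥ -11)) → cnt ≤ m - 10)))
Before j := u: (cnt ≠ -6 → cnt ≤ m - 10) ∧ ((¬(cnt ≠ -6)) → (((cnt ≠ 2 → 2*m ≥ -11) → 2*m ≤ 3*u - 10) ∧ ((¬(cnt ≠ 2 → 2*m ≥ -11)) → cnt ≤ m - 10)))
Before havoc u: ∀u_1. ((cnt ≠ -6 → cnt ≤ m - 10) ∧ ((¬(cnt ≠ -6)) → (((cnt ≠ 2 → 2*m ≥ -11) → 2*m ≤ 3*u_1 - 10) ∧ ((¬(cnt ≠ 2 → 2*m ≥ -11)) → cnt ≤ m - 10))))
Answer: WP = ∀u_1. ((cnt ≠ -6 → cnt ≤ m - 10) ∧ ((¬(cnt ≠ -6)) → (((cnt ≠ 2 → 2*m ≥ -11) → 2*m ≤ 3*u_1 - 10) ∧ ((¬(cnt ≠ 2 → 2*m ≥ -11)) → cnt ≤ m - 10))))


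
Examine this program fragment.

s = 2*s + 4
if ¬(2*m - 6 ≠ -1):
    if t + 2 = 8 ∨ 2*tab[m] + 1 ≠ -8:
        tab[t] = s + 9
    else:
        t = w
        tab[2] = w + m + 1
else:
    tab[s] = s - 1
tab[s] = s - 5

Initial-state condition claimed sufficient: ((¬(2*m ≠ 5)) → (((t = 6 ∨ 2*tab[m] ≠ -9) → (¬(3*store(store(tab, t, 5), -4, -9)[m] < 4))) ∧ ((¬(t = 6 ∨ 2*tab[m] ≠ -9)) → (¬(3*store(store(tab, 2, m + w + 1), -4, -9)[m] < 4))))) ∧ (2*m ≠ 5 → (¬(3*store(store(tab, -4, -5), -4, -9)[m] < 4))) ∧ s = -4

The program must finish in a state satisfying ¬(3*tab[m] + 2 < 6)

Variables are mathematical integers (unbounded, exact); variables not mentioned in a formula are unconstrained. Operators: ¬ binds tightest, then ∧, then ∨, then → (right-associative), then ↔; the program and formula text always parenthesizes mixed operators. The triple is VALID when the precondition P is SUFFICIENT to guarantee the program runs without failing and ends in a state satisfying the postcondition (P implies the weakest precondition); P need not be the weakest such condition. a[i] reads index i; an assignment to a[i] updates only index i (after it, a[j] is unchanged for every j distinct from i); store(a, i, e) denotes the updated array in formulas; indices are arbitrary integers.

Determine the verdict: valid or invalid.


Working backward. After the program, the postcondition ¬(3*tab[m] + 2 < 6) must hold; in canonical form it is ¬(3*tab[m] < 4).
Before tab[s] := s - 5: ¬(3*store(tab, s, s - 5)[m] < 4)
Then branch requires ((t = 6 ∨ 2*tab[m] ≠ -9) → (¬(3*store(store(tab, t, s + 9), s, s - 5)[m] < 4))) ∧ ((¬(t = 6 ∨ 2*tab[m] ≠ -9)) → (¬(3*store(store(tab, 2, m + w + 1), s, s - 5)[m] < 4))); else branch requires ¬(3*store(store(tab, s, s - 1), s, s - 5)[m] < 4).
Before the if: ((¬(2*m ≠ 5)) → (((t = 6 ∨ 2*tab[m] ≠ -9) → (¬(3*store(store(tab, t, s + 9), s, s - 5)[m] < 4))) ∧ ((¬(t = 6 ∨ 2*tab[m] ≠ -9)) → (¬(3*store(store(tab, 2, m + w + 1), s, s - 5)[m] < 4))))) ∧ (2*m ≠ 5 → (¬(3*store(store(tab, s, s - 1), s, s - 5)[m] < 4)))
Before s := 2*s + 4: ((¬(2*m ≠ 5)) → (((t = 6 ∨ 2*tab[m] ≠ -9) → (¬(3*store(store(tab, t, 2*s + 13), 2*s + 4, 2*s - 1)[m] < 4))) ∧ ((¬(t = 6 ∨ 2*tab[m] ≠ -9)) → (¬(3*store(store(tab, 2, m + w + 1), 2*s + 4, 2*s - 1)[m] < 4))))) ∧ (2*m ≠ 5 → (¬(3*store(store(tab, 2*s + 4, 2*s + 3), 2*s + 4, 2*s - 1)[m] < 4)))
The weakest precondition is ((¬(2*m ≠ 5)) → (((t = 6 ∨ 2*tab[m] ≠ -9) → (¬(3*store(store(tab, t, 2*s + 13), 2*s + 4, 2*s - 1)[m] < 4))) ∧ ((¬(t = 6 ∨ 2*tab[m] ≠ -9)) → (¬(3*store(store(tab, 2, m + w + 1), 2*s + 4, 2*s - 1)[m] < 4))))) ∧ (2*m ≠ 5 → (¬(3*store(store(tab, 2*s + 4, 2*s + 3), 2*s + 4, 2*s - 1)[m] < 4))).
Check whether ((¬(2*m ≠ 5)) → (((t = 6 ∨ 2*tab[m] ≠ -9) → (¬(3*store(store(tab, t, 5), -4, -9)[m] < 4))) ∧ ((¬(t = 6 ∨ 2*tab[m] ≠ -9)) → (¬(3*store(store(tab, 2, m + w + 1), -4, -9)[m] < 4))))) ∧ (2*m ≠ 5 → (¬(3*store(store(tab, -4, -5), -4, -9)[m] < 4))) ∧ s = -4 implies it.
Every state satisfying the precondition satisfies the weakest precondition: the implication holds.
Answer: valid


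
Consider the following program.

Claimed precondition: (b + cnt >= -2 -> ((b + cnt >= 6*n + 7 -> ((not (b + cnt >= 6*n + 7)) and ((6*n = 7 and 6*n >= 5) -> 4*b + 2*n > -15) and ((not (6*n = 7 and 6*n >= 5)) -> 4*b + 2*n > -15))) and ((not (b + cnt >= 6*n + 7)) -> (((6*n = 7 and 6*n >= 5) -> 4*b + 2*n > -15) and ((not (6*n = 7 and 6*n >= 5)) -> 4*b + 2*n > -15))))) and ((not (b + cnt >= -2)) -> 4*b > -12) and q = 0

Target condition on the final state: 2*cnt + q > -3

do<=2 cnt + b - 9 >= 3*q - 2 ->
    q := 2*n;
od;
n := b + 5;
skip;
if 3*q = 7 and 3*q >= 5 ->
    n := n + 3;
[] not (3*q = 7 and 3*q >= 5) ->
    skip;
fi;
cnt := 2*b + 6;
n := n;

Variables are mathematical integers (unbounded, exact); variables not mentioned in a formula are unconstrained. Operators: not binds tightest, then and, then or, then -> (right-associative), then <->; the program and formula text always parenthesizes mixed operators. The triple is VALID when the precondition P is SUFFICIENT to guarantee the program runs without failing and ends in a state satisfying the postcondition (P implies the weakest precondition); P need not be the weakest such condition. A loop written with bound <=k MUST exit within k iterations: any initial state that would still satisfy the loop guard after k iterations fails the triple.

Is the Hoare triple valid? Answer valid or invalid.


Working backward. After the program, 2*cnt + q > -3 must hold.
Before n := n: 2*cnt + q > -3
Before cnt := 2*b + 6: 4*b + q > -15
Then branch requires 4*b + q > -15; else branch requires 4*b + q > -15.
Before the if: ((3*q = 7 and 3*q >= 5) -> 4*b + q > -15) and ((not (3*q = 7 and 3*q >= 5)) -> 4*b + q > -15)
Before skip: ((3*q = 7 and 3*q >= 5) -> 4*b + q > -15) and ((not (3*q = 7 and 3*q >= 5)) -> 4*b + q > -15)
Before n := b + 5: ((3*q = 7 and 3*q >= 5) -> 4*b + q > -15) and ((not (3*q = 7 and 3*q >= 5)) -> 4*b + q > -15)
Before the loop (bound <=2), unroll the exhaustion recursion (WP_0 = exit-now case; WP_j = one more guarded iteration, up to j = 2):
  WP_0: (not (b + cnt >= 3*q + 7)) and ((3*q = 7 and 3*q >= 5) -> 4*b + q > -15) and ((not (3*q = 7 and 3*q >= 5)) -> 4*b + q > -15)
  WP_1: (b + cnt >= 3*q + 7 -> ((not (b + cnt >= 6*n + 7)) and ((6*n = 7 and 6*n >= 5) -> 4*b + 2*n > -15) and ((not (6*n = 7 and 6*n >= 5)) -> 4*b + 2*n > -15))) and ((not (b + cnt >= 3*q + 7)) -> (((3*q = 7 and 3*q >= 5) -> 4*b + q > -15) and ((not (3*q = 7 and 3*q >= 5)) -> 4*b + q > -15)))
  WP_2: (b + cnt >= 3*q + 7 -> ((b + cnt >= 6*n + 7 -> ((not (b + cnt >= 6*n + 7)) and ((6*n = 7 and 6*n >= 5) -> 4*b + 2*n > -15) and ((not (6*n = 7 and 6*n >= 5)) -> 4*b + 2*n > -15))) and ((not (b + cnt >= 6*n + 7)) -> (((6*n = 7 and 6*n >= 5) -> 4*b + 2*n > -15) and ((not (6*n = 7 and 6*n >= 5)) -> 4*b + 2*n > -15))))) and ((not (b + cnt >= 3*q + 7)) -> (((3*q = 7 and 3*q >= 5) -> 4*b + q > -15) and ((not (3*q = 7 and 3*q >= 5)) -> 4*b + q > -15)))
So before the loop: (b + cnt >= 3*q + 7 -> ((b + cnt >= 6*n + 7 -> ((not (b + cnt >= 6*n + 7)) and ((6*n = 7 and 6*n >= 5) -> 4*b + 2*n > -15) and ((not (6*n = 7 and 6*n >= 5)) -> 4*b + 2*n > -15))) and ((not (b + cnt >= 6*n + 7)) -> (((6*n = 7 and 6*n >= 5) -> 4*b + 2*n > -15) and ((not (6*n = 7 and 6*n >= 5)) -> 4*b + 2*n > -15))))) and ((not (b + cnt >= 3*q + 7)) -> (((3*q = 7 and 3*q >= 5) -> 4*b + q > -15) and ((not (3*q = 7 and 3*q >= 5)) -> 4*b + q > -15)))
The weakest precondition is (b + cnt >= 3*q + 7 -> ((b + cnt >= 6*n + 7 -> ((not (b + cnt >= 6*n + 7)) and ((6*n = 7 and 6*n >= 5) -> 4*b + 2*n > -15) and ((not (6*n = 7 and 6*n >= 5)) -> 4*b + 2*n > -15))) and ((not (b + cnt >= 6*n + 7)) -> (((6*n = 7 and 6*n >= 5) -> 4*b + 2*n > -15) and ((not (6*n = 7 and 6*n >= 5)) -> 4*b + 2*n > -15))))) and ((not (b + cnt >= 3*q + 7)) -> (((3*q = 7 and 3*q >= 5) -> 4*b + q > -15) and ((not (3*q = 7 and 3*q >= 5)) -> 4*b + q > -15))).
Check whether (b + cnt >= -2 -> ((b + cnt >= 6*n + 7 -> ((not (b + cnt >= 6*n + 7)) and ((6*n = 7 and 6*n >= 5) -> 4*b + 2*n > -15) and ((not (6*n = 7 and 6*n >= 5)) -> 4*b + 2*n > -15))) and ((not (b + cnt >= 6*n + 7)) -> (((6*n = 7 and 6*n >= 5) -> 4*b + 2*n > -15) and ((not (6*n = 7 and 6*n >= 5)) -> 4*b + 2*n > -15))))) and ((not (b + cnt >= -2)) -> 4*b > -12) and q = 0 implies it.
Countermodel: at the initial state b = -4, cnt = 4, n = 1, q = 0, the precondition holds but the weakest precondition fails.
Answer: invalid


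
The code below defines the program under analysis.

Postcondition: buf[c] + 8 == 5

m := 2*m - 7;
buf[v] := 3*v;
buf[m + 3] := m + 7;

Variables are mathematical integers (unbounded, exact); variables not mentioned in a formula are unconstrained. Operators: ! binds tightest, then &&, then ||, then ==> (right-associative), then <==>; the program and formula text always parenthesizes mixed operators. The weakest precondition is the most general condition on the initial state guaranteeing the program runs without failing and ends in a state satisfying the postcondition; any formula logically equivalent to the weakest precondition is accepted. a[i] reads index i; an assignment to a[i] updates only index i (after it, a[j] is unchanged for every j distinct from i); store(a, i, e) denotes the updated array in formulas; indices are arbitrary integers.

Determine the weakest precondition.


Working backward. After the program, the postcondition buf[c] + 8 == 5 must hold; in canonical form it is buf[c] == -3.
Before buf[m + 3] := m + 7: store(buf, m + 3, m + 7)[c] == -3
Before buf[v] := 3*v: store(store(buf, v, 3*v), m + 3, m + 7)[c] == -3
Before m := 2*m - 7: store(store(buf, v, 3*v), 2*m - 4, 2*m)[c] == -3
Answer: WP = store(store(buf, v, 3*v), 2*m - 4, 2*m)[c] == -3


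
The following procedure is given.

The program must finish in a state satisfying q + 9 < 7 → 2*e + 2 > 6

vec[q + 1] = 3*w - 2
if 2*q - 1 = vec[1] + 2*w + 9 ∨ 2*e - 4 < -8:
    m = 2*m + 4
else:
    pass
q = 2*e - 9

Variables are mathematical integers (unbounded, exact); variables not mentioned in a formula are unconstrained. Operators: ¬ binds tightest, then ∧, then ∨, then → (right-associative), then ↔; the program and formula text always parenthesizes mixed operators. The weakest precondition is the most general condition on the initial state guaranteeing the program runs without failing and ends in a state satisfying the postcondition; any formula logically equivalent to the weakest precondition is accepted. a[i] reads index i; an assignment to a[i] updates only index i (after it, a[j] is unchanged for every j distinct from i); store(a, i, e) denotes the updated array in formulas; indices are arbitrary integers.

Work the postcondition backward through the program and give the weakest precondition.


Working backward. After the program, the postcondition q + 9 < 7 → 2*e + 2 > 6 must hold; in canonical form it is q < -2 → 2*e > 4.
Before q := 2*e - 9: 2*e < 7 → 2*e > 4
Then branch requires 2*e < 7 → 2*e > 4; else branch requires 2*e < 7 → 2*e > 4.
Before the if: ((2*q = vec[1] + 2*w + 10 ∨ 2*e < -4) → (2*e < 7 → 2*e > 4)) ∧ ((¬(2*q = vec[1] + 2*w + 10 ∨ 2*e < -4)) → (2*e < 7 → 2*e > 4))
Before vec[q + 1] := 3*w - 2: ((2*q = store(vec, q + 1, 3*w - 2)[1] + 2*w + 10 ∨ 2*e < -4) → (2*e < 7 → 2*e > 4)) ∧ ((¬(2*q = store(vec, q + 1, 3*w - 2)[1] + 2*w + 10 ∨ 2*e < -4)) → (2*e < 7 → 2*e > 4))
Answer: WP = ((2*q = store(vec, q + 1, 3*w - 2)[1] + 2*w + 10 ∨ 2*e < -4) → (2*e < 7 → 2*e > 4)) ∧ ((¬(2*q = store(vec, q + 1, 3*w - 2)[1] + 2*w + 10 ∨ 2*e < -4)) → (2*e < 7 → 2*e > 4))


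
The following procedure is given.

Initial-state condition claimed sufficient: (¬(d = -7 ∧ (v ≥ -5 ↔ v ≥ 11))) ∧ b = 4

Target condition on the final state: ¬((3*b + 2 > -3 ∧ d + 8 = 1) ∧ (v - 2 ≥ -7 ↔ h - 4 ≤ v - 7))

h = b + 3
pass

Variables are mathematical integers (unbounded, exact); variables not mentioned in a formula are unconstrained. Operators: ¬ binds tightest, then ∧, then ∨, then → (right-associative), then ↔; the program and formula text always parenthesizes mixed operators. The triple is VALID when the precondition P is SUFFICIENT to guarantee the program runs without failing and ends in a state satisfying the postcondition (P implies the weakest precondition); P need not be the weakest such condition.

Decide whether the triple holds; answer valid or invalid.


Working backward. After the program, the postcondition ¬((3*b + 2 > -3 ∧ d + 8 = 1) ∧ (v - 2 ≥ -7 ↔ h - 4 ≤ v - 7)) must hold; in canonical form it is ¬(3*b > -5 ∧ d = -7 ∧ (v ≥ -5 ↔ h ≤ v - 3)).
Before skip: ¬(3*b > -5 ∧ d = -7 ∧ (v ≥ -5 ↔ h ≤ v - 3))
Before h := b + 3: ¬(3*b > -5 ∧ d = -7 ∧ (v ≥ -5 ↔ b ≤ v - 6))
The weakest precondition is ¬(3*b > -5 ∧ d = -7 ∧ (v ≥ -5 ↔ b ≤ v - 6)).
Check whether (¬(d = -7 ∧ (v ≥ -5 ↔ v ≥ 11))) ∧ b = 4 implies it.
Countermodel: at the initial state b = 4, d = -7, v = 10, the precondition holds but the weakest precondition fails.
Answer: invalid


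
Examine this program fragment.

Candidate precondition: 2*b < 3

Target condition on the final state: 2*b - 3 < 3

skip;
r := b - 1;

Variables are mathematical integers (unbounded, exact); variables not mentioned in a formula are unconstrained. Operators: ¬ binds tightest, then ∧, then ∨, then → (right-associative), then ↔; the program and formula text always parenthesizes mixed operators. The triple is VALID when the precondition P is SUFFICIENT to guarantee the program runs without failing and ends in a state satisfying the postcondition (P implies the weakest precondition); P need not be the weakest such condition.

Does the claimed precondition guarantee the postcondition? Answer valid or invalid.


Working backward. After the program, the postcondition 2*b - 3 < 3 must hold; in canonical form it is 2*b < 6.
Before r := b - 1: 2*b < 6
Before skip: 2*b < 6
The weakest precondition is 2*b < 6.
Check whether 2*b < 3 implies it.
Every state satisfying the precondition satisfies the weakest precondition: the implication holds.
Answer: valid


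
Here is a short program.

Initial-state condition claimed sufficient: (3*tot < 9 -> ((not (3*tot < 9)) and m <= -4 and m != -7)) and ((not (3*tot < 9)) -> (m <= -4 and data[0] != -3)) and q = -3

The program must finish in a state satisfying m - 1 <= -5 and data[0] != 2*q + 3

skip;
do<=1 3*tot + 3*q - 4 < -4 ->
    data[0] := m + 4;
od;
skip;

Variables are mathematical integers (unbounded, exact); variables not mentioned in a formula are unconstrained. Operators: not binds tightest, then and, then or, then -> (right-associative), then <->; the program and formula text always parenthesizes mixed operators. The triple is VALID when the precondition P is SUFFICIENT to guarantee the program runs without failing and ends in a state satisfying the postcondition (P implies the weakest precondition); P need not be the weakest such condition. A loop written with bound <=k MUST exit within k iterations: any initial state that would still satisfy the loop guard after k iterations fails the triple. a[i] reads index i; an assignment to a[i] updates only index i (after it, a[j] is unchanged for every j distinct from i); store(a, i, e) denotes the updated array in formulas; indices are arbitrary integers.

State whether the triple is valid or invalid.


Working backward. After the program, the postcondition m - 1 <= -5 and data[0] != 2*q + 3 must hold; in canonical form it is m <= -4 and data[0] != 2*q + 3.
Before skip: m <= -4 and data[0] != 2*q + 3
Before the loop (bound <=1), unroll the exhaustion recursion (WP_0 = exit-now case; WP_j = one more guarded iteration, up to j = 1):
  WP_0: (not (3*q + 3*tot < 0)) and m <= -4 and data[0] != 2*q + 3
  WP_1: (3*q + 3*tot < 0 -> ((not (3*q + 3*tot < 0)) and m <= -4 and m != 2*q - 1)) and ((not (3*q + 3*tot < 0)) -> (m <= -4 and data[0] != 2*q + 3))
So before the loop: (3*q + 3*tot < 0 -> ((not (3*q + 3*tot < 0)) and m <= -4 and m != 2*q - 1)) and ((not (3*q + 3*tot < 0)) -> (m <= -4 and data[0] != 2*q + 3))
Before skip: (3*q + 3*tot < 0 -> ((not (3*q + 3*tot < 0)) and m <= -4 and m != 2*q - 1)) and ((not (3*q + 3*tot < 0)) -> (m <= -4 and data[0] != 2*q + 3))
The weakest precondition is (3*q + 3*tot < 0 -> ((not (3*q + 3*tot < 0)) and m <= -4 and m != 2*q - 1)) and ((not (3*q + 3*tot < 0)) -> (m <= -4 and data[0] != 2*q + 3)).
Check whether (3*tot < 9 -> ((not (3*tot < 9)) and m <= -4 and m != -7)) and ((not (3*tot < 9)) -> (m <= -4 and data[0] != -3)) and q = -3 implies it.
Every state satisfying the precondition satisfies the weakest precondition: the implication holds.
Answer: valid


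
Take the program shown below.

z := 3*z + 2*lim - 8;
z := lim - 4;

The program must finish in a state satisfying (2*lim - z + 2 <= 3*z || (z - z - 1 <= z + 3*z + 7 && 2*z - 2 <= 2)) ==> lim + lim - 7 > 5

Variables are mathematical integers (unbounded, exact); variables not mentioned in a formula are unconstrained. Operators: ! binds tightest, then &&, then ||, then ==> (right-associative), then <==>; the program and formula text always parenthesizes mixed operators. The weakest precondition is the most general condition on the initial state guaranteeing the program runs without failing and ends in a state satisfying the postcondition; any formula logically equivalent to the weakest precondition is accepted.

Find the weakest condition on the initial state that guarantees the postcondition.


Working backward. After the program, the postcondition (2*lim - z + 2 <= 3*z || (z - z - 1 <= z + 3*z + 7 && 2*z - 2 <= 2)) ==> lim + lim - 7 > 5 must hold; in canonical form it is (2*lim <= 4*z - 2 || (4*z >= -8 && 2*z <= 4)) ==> 2*lim > 12.
Before z := lim - 4: (2*lim >= 18 || (4*lim >= 8 && 2*lim <= 12)) ==> 2*lim > 12
Before z := 3*z + 2*lim - 8: (2*lim >= 18 || (4*lim >= 8 && 2*lim <= 12)) ==> 2*lim > 12
Answer: WP = (2*lim >= 18 || (4*lim >= 8 && 2*lim <= 12)) ==> 2*lim > 12


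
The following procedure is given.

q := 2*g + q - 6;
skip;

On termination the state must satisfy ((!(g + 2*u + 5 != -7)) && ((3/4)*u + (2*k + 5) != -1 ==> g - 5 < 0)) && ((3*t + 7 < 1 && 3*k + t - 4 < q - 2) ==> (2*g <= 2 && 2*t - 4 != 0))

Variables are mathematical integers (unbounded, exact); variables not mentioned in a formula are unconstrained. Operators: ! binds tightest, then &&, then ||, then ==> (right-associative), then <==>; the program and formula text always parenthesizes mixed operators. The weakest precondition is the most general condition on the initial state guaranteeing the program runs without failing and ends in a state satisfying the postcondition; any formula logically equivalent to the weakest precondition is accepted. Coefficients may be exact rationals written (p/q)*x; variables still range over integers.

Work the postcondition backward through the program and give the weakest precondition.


Working backward. After the program, the postcondition ((!(g + 2*u + 5 != -7)) && ((3/4)*u + (2*k + 5) != -1 ==> g - 5 < 0)) && ((3*t + 7 < 1 && 3*k + t - 4 < q - 2) ==> (2*g <= 2 && 2*t - 4 != 0)) must hold; in canonical form it is (!(g + 2*u != -12)) && (2*k + (3/4)*u != -6 ==> g < 5) && ((3*t < -6 && 3*k + t < q + 2) ==> (2*g <= 2 && 2*t != 4)).
Before skip: (!(g + 2*u != -12)) && (2*k + (3/4)*u != -6 ==> g < 5) && ((3*t < -6 && 3*k + t < q + 2) ==> (2*g <= 2 && 2*t != 4))
Before q := 2*g + q - 6: (!(g + 2*u != -12)) && (2*k + (3/4)*u != -6 ==> g < 5) && ((3*t < -6 && 3*k + t < 2*g + q - 4) ==> (2*g <= 2 && 2*t != 4))
Answer: WP = (!(g + 2*u != -12)) && (2*k + (3/4)*u != -6 ==> g < 5) && ((3*t < -6 && 3*k + t < 2*g + q - 4) ==> (2*g <= 2 && 2*t != 4))


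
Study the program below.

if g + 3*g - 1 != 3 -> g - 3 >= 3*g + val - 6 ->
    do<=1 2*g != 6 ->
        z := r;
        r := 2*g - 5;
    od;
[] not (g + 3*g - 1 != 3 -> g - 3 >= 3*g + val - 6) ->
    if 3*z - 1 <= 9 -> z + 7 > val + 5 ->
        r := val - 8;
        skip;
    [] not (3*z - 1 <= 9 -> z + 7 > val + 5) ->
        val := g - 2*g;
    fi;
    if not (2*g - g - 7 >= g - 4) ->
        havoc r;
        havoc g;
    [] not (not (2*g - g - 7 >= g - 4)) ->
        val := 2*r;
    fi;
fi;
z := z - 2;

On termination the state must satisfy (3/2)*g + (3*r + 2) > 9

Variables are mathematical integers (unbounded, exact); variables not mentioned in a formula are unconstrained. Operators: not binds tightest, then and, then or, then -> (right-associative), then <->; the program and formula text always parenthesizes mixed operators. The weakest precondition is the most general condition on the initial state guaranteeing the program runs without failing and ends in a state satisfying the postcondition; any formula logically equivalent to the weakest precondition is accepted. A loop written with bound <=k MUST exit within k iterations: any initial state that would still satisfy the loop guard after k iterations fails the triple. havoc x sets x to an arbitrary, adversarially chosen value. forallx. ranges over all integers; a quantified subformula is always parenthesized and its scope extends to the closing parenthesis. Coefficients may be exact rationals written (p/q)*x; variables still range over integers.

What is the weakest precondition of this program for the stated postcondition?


Working backward. After the program, the postcondition (3/2)*g + (3*r + 2) > 9 must hold; in canonical form it is (3/2)*g + 3*r > 7.
Before z := z - 2: (3/2)*g + 3*r > 7
Then branch requires (2*g != 6 -> ((not (2*g != 6)) and (15/2)*g > 22)) and ((not (2*g != 6)) -> (3/2)*g + 3*r > 7); else branch requires ((3*z <= 10 -> z > val - 2) -> (forall r_1. (forall g_1. (3/2)*g_1 + 3*r_1 > 7))) and ((not (3*z <= 10 -> z > val - 2)) -> (forall r_1. (forall g_1. (3/2)*g_1 + 3*r_1 > 7))).
Before the if: ((4*g != 4 -> 2*g + val <= 3) -> ((2*g != 6 -> ((not (2*g != 6)) and (15/2)*g > 22)) and ((not (2*g != 6)) -> (3/2)*g + 3*r > 7))) and ((not (4*g != 4 -> 2*g + val <= 3)) -> (((3*z <= 10 -> z > val - 2) -> (forall r_1. (forall g_1. (3/2)*g_1 + 3*r_1 > 7))) and ((not (3*z <= 10 -> z > val - 2)) -> (forall r_1. (forall g_1. (3/2)*g_1 + 3*r_1 > 7)))))
Answer: WP = ((4*g != 4 -> 2*g + val <= 3) -> ((2*g != 6 -> ((not (2*g != 6)) and (15/2)*g > 22)) and ((not (2*g != 6)) -> (3/2)*g + 3*r > 7))) and ((not (4*g != 4 -> 2*g + val <= 3)) -> (((3*z <= 10 -> z > val - 2) -> (forall r_1. (forall g_1. (3/2)*g_1 + 3*r_1 > 7))) and ((not (3*z <= 10 -> z > val - 2)) -> (forall r_1. (forall g_1. (3/2)*g_1 + 3*r_1 > 7)))))


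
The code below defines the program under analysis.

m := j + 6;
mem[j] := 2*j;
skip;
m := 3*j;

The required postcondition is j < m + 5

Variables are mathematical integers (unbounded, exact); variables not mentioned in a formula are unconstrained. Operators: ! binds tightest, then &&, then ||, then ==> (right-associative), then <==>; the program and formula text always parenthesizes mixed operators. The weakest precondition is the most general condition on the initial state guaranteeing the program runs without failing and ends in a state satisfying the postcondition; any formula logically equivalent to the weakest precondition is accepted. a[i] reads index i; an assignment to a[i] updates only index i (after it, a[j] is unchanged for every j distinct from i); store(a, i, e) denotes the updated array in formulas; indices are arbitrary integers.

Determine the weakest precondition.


Working backward. After the program, j < m + 5 must hold.
Before m := 3*j: 2*j > -5
Before skip: 2*j > -5
Before mem[j] := 2*j: 2*j > -5
Before m := j + 6: 2*j > -5
Answer: WP = 2*j > -5


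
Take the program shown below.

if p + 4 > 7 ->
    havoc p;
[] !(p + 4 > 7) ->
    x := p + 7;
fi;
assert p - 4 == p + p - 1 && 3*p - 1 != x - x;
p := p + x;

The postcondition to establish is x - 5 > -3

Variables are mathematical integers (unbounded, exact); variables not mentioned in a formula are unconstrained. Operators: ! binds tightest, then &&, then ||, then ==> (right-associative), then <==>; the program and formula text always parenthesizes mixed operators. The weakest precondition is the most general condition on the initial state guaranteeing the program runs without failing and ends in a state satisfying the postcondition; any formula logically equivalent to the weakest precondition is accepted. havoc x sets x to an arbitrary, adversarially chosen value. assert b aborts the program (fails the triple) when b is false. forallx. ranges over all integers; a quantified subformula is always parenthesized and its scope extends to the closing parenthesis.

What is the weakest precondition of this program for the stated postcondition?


Working backward. After the program, the postcondition x - 5 > -3 must hold; in canonical form it is x > 2.
Before p := p + x: x > 2
Before assert p - 4 == p + p - 1 && 3*p - 1 != x - x: p == -3 && 3*p != 1 && x > 2
Then branch requires forall p_1. (p_1 == -3 && 3*p_1 != 1 && x > 2); else branch requires p == -3 && 3*p != 1 && p > -5.
Before the if: (p > 3 ==> (forall p_1. (p_1 == -3 && 3*p_1 != 1 && x > 2))) && ((!(p > 3)) ==> (p == -3 && 3*p != 1 && p > -5))
Answer: WP = (p > 3 ==> (forall p_1. (p_1 == -3 && 3*p_1 != 1 && x > 2))) && ((!(p > 3)) ==> (p == -3 && 3*p != 1 && p > -5))
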